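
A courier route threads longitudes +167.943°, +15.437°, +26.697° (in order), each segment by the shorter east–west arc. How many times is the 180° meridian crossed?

Leg 1: +167.943° → +15.437°, shortest Δλ = -152.506° (west) — does not cross 180°.
Leg 2: +15.437° → +26.697°, shortest Δλ = 11.26° (east) — does not cross 180°.
Total crossings: 0.

0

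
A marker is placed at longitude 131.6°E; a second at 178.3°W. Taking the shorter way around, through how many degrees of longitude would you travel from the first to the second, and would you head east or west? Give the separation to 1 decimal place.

50.1° east

Raw difference: -178.3 − 131.6 = -309.9°.
Normalise into (−180°, 180°]: -309.9° + 360° = 50.1°.
Positive ⇒ the second point lies to the east; separation 50.1°.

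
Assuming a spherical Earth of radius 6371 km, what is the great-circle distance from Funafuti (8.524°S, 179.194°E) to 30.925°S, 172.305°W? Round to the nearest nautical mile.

1427 nmi

Δλ = -172.305 − 179.194 = -351.499°; wrapped into (−180°, 180°]: 8.501°.
Δφ = -30.925 − -8.524 = -22.401°.
a = sin²(Δφ/2) + cos φ₁ · cos φ₂ · sin²(Δλ/2) = 0.042391.
c = 2·atan2(√a, √(1−a)) = 0.41475 rad → d = 6371·c ≈ 2642.35 km ≈ 1426.75 nmi.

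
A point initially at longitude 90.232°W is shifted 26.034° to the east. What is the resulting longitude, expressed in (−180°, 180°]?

Start at -90.232°; shift +26.034° → -64.198°.
-64.198° already lies in (−180°, 180°].

64.198°W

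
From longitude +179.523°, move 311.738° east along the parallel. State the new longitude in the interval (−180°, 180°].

Start at +179.523°; shift +311.738° → +491.261°.
+491.261° lies outside (−180°, 180°]; subtract 360° → +131.261°.

+131.261°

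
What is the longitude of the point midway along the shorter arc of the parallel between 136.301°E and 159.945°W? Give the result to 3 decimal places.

Signed shortest Δλ from +136.301° to -159.945° is +63.754°.
Midpoint longitude = +136.301° + (+63.754°)/2 = +136.301° + 31.877° = +168.178°.
(The naïve average (+136.301 + -159.945)/2 = -11.822° is on the wrong side of the globe.)

168.178°E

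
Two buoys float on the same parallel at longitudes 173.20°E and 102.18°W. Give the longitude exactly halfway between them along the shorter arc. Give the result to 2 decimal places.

Signed shortest Δλ from +173.20° to -102.18° is +84.62°.
Midpoint longitude = +173.20° + (+84.62°)/2 = +173.20° + 42.31° = +215.51°.
Normalise into (−180°, 180°]: -144.49°.
(The naïve average (+173.20 + -102.18)/2 = 35.51° is on the wrong side of the globe.)

144.49°W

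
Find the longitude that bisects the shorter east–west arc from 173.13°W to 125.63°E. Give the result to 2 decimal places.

Signed shortest Δλ from -173.13° to +125.63° is -61.24°.
Midpoint longitude = -173.13° + (-61.24°)/2 = -173.13° − 30.62° = -203.75°.
Normalise into (−180°, 180°]: +156.25°.
(The naïve average (-173.13 + +125.63)/2 = -23.75° is on the wrong side of the globe.)

156.25°E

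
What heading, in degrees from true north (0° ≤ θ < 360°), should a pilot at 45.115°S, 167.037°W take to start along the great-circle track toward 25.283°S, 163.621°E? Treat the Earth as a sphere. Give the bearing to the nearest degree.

Δλ = 163.621 − -167.037 = 330.658°; wrapped into (−180°, 180°]: -29.342°.
θ = atan2( sin Δλ · cos φ₂ , cos φ₁ · sin φ₂ − sin φ₁ · cos φ₂ · cos Δλ )
  = atan2(-0.44308, 0.25707) = -59.878° → normalised to [0°, 360°): 300.122°.

300°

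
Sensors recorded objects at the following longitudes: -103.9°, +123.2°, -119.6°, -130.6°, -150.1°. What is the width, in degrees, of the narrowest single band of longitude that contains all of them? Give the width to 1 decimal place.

Sort the longitudes: -150.1°, -130.6°, -119.6°, -103.9°, +123.2°.
Eastward gaps between consecutive values (wrapping around): 19.5°, 11.0°, 15.7°, 227.1°, 86.7°.
Largest gap = 227.1° ⇒ minimal covering band is its complement: 360° − 227.1° = 132.9°.
Band runs from +123.2° eastward to -103.9°, crossing the antimeridian.

132.9°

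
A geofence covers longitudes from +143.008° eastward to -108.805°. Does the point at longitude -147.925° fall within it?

Band width going east from +143.008° to -108.805°: ((-108.805 − 143.008) mod 360) = 108.187°.
Offset of -147.925° east of the west edge: ((-147.925 − 143.008) mod 360) = 69.067°.
69.067° ≤ 108.187° ⇒ inside.

Yes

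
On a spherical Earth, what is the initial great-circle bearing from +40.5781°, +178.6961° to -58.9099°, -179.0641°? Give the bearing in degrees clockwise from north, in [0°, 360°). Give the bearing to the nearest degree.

179°

Δλ = -179.0641 − 178.6961 = -357.7602°; wrapped into (−180°, 180°]: 2.2398°.
θ = atan2( sin Δλ · cos φ₂ , cos φ₁ · sin φ₂ − sin φ₁ · cos φ₂ · cos Δλ )
  = atan2(0.02018, -0.98606) = 178.828° → normalised to [0°, 360°): 178.828°.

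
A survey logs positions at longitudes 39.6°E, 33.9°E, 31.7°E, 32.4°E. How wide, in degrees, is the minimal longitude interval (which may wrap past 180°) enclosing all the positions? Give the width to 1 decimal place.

7.9°

Sort the longitudes: +31.7°, +32.4°, +33.9°, +39.6°.
Eastward gaps between consecutive values (wrapping around): 0.7°, 1.5°, 5.7°, 352.1°.
Largest gap = 352.1° ⇒ minimal covering band is its complement: 360° − 352.1° = 7.9°.
Band runs from +31.7° eastward to +39.6°.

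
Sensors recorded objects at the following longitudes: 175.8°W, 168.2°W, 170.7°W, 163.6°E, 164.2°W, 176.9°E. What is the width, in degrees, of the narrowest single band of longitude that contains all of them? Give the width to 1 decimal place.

32.2°

Sort the longitudes: -175.8°, -170.7°, -168.2°, -164.2°, +163.6°, +176.9°.
Eastward gaps between consecutive values (wrapping around): 5.1°, 2.5°, 4.0°, 327.8°, 13.3°, 7.3°.
Largest gap = 327.8° ⇒ minimal covering band is its complement: 360° − 327.8° = 32.2°.
Band runs from +163.6° eastward to -164.2°, crossing the antimeridian.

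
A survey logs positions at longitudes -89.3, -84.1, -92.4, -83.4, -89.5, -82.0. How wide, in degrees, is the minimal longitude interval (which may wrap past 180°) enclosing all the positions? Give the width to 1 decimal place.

Sort the longitudes: -92.4°, -89.5°, -89.3°, -84.1°, -83.4°, -82.0°.
Eastward gaps between consecutive values (wrapping around): 2.9°, 0.2°, 5.2°, 0.7°, 1.4°, 349.6°.
Largest gap = 349.6° ⇒ minimal covering band is its complement: 360° − 349.6° = 10.4°.
Band runs from -92.4° eastward to -82.0°.

10.4°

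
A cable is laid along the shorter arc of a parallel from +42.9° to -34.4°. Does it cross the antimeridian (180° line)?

No

Signed shortest Δλ = ((-34.4 − 42.9 + 180) mod 360) − 180 = -77.3°.
Going west by 77.3° from +42.9° reaches -34.4° without touching 180°.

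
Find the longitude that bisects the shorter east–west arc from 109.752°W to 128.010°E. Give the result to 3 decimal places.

Signed shortest Δλ from -109.752° to +128.010° is -122.238°.
Midpoint longitude = -109.752° + (-122.238°)/2 = -109.752° − 61.119° = -170.871°.
(The naïve average (-109.752 + +128.010)/2 = 9.129° is on the wrong side of the globe.)

170.871°W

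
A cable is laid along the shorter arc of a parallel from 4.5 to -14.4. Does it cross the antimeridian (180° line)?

No

Signed shortest Δλ = ((-14.4 − 4.5 + 180) mod 360) − 180 = -18.9°.
Going west by 18.9° from +4.5° reaches -14.4° without touching 180°.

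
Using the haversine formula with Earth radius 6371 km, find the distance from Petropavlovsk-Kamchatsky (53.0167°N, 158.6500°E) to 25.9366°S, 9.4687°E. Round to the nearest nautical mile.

8675 nmi

Δλ = 9.4687 − 158.6500 = -149.1813°.
Δφ = -25.9366 − 53.0167 = -78.9533°.
a = sin²(Δφ/2) + cos φ₁ · cos φ₂ · sin²(Δλ/2) = 0.906990.
c = 2·atan2(√a, √(1−a)) = 2.52177 rad → d = 6371·c ≈ 16066.17 km ≈ 8675.04 nmi.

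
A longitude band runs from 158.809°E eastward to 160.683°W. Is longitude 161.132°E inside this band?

Band width going east from +158.809° to -160.683°: ((-160.683 − 158.809) mod 360) = 40.508°.
Offset of +161.132° east of the west edge: ((161.132 − 158.809) mod 360) = 2.323°.
2.323° ≤ 40.508° ⇒ inside.

Yes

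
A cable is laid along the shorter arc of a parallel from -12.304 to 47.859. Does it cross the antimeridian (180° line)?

Signed shortest Δλ = ((47.859 − -12.304 + 180) mod 360) − 180 = 60.163°.
Going east by 60.163° from -12.304° reaches +47.859° without touching 180°.

No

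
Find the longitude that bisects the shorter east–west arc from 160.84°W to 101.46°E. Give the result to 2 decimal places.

150.31°E

Signed shortest Δλ from -160.84° to +101.46° is -97.70°.
Midpoint longitude = -160.84° + (-97.70°)/2 = -160.84° − 48.85° = -209.69°.
Normalise into (−180°, 180°]: +150.31°.
(The naïve average (-160.84 + +101.46)/2 = -29.69° is on the wrong side of the globe.)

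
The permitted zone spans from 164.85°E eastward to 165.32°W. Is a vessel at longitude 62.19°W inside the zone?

No

Band width going east from +164.85° to -165.32°: ((-165.32 − 164.85) mod 360) = 29.83°.
Offset of -62.19° east of the west edge: ((-62.19 − 164.85) mod 360) = 132.96°.
132.96° > 29.83° ⇒ outside.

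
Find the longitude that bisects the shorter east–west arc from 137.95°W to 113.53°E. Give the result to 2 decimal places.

Signed shortest Δλ from -137.95° to +113.53° is -108.52°.
Midpoint longitude = -137.95° + (-108.52°)/2 = -137.95° − 54.26° = -192.21°.
Normalise into (−180°, 180°]: +167.79°.
(The naïve average (-137.95 + +113.53)/2 = -12.21° is on the wrong side of the globe.)

167.79°E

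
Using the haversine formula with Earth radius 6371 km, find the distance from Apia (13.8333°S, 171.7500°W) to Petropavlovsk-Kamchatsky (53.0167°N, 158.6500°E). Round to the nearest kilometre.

7953 km

Δλ = 158.6500 − -171.7500 = 330.4000°; wrapped into (−180°, 180°]: -29.6000°.
Δφ = 53.0167 − -13.8333 = 66.8500°.
a = sin²(Δφ/2) + cos φ₁ · cos φ₂ · sin²(Δλ/2) = 0.341546.
c = 2·atan2(√a, √(1−a)) = 1.24833 rad → d = 6371·c ≈ 7953.11 km.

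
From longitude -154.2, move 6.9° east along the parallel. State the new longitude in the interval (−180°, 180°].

-147.3°

Start at -154.2°; shift +6.9° → -147.3°.
-147.3° already lies in (−180°, 180°].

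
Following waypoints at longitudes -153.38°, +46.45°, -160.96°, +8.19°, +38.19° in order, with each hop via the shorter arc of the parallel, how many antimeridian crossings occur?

2

Leg 1: -153.38° → +46.45°, shortest Δλ = -160.17° (west) — crosses 180°.
Leg 2: +46.45° → -160.96°, shortest Δλ = 152.59° (east) — crosses 180°.
Leg 3: -160.96° → +8.19°, shortest Δλ = 169.15° (east) — does not cross 180°.
Leg 4: +8.19° → +38.19°, shortest Δλ = 30.0° (east) — does not cross 180°.
Total crossings: 2.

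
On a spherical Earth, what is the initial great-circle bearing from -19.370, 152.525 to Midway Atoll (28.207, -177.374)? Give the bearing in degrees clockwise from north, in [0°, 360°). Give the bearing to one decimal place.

32.3°

Δλ = -177.374 − 152.525 = -329.899°; wrapped into (−180°, 180°]: 30.101°.
θ = atan2( sin Δλ · cos φ₂ , cos φ₁ · sin φ₂ − sin φ₁ · cos φ₂ · cos Δλ )
  = atan2(0.44197, 0.69877) = 32.313° → normalised to [0°, 360°): 32.313°.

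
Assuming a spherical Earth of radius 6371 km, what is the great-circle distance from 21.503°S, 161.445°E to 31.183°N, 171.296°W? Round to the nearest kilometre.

6540 km

Δλ = -171.296 − 161.445 = -332.741°; wrapped into (−180°, 180°]: 27.259°.
Δφ = 31.183 − -21.503 = 52.686°.
a = sin²(Δφ/2) + cos φ₁ · cos φ₂ · sin²(Δλ/2) = 0.241107.
c = 2·atan2(√a, √(1−a)) = 1.02654 rad → d = 6371·c ≈ 6540.06 km.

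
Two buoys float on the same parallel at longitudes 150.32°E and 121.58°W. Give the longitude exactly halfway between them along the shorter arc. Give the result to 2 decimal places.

Signed shortest Δλ from +150.32° to -121.58° is +88.10°.
Midpoint longitude = +150.32° + (+88.10°)/2 = +150.32° + 44.05° = +194.37°.
Normalise into (−180°, 180°]: -165.63°.
(The naïve average (+150.32 + -121.58)/2 = 14.37° is on the wrong side of the globe.)

165.63°W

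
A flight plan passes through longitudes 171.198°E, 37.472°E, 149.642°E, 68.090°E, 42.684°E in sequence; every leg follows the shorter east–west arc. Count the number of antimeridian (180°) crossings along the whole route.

Leg 1: +171.198° → +37.472°, shortest Δλ = -133.726° (west) — does not cross 180°.
Leg 2: +37.472° → +149.642°, shortest Δλ = 112.17° (east) — does not cross 180°.
Leg 3: +149.642° → +68.090°, shortest Δλ = -81.552° (west) — does not cross 180°.
Leg 4: +68.090° → +42.684°, shortest Δλ = -25.406° (west) — does not cross 180°.
Total crossings: 0.

0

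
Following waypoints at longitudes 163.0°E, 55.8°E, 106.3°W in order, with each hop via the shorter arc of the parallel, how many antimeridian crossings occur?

Leg 1: +163.0° → +55.8°, shortest Δλ = -107.2° (west) — does not cross 180°.
Leg 2: +55.8° → -106.3°, shortest Δλ = -162.1° (west) — does not cross 180°.
Total crossings: 0.

0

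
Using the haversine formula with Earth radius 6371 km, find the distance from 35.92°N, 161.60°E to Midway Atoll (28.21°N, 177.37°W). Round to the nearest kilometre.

2153 km

Δλ = -177.37 − 161.60 = -338.97°; wrapped into (−180°, 180°]: 21.03°.
Δφ = 28.21 − 35.92 = -7.71°.
a = sin²(Δφ/2) + cos φ₁ · cos φ₂ · sin²(Δλ/2) = 0.028287.
c = 2·atan2(√a, √(1−a)) = 0.33798 rad → d = 6371·c ≈ 2153.28 km.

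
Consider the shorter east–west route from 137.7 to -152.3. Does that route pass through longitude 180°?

Naïve |-152.3 − 137.7| = 290.0° > 180°, so the shorter arc goes the other way round — across 180°.
Signed shortest Δλ = ((-152.3 − 137.7 + 180) mod 360) − 180 = 70.0°.
Going east by 70.0° from +137.7° passes through 180° before reaching -152.3°.

Yes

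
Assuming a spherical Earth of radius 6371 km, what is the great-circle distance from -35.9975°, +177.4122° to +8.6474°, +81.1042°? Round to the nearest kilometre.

Δλ = 81.1042 − 177.4122 = -96.3080°.
Δφ = 8.6474 − -35.9975 = 44.6449°.
a = sin²(Δφ/2) + cos φ₁ · cos φ₂ · sin²(Δλ/2) = 0.588126.
c = 2·atan2(√a, √(1−a)) = 1.74797 rad → d = 6371·c ≈ 11136.34 km.

11136 km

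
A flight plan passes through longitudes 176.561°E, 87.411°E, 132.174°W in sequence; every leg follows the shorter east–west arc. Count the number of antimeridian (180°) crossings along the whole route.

Leg 1: +176.561° → +87.411°, shortest Δλ = -89.15° (west) — does not cross 180°.
Leg 2: +87.411° → -132.174°, shortest Δλ = 140.415° (east) — crosses 180°.
Total crossings: 1.

1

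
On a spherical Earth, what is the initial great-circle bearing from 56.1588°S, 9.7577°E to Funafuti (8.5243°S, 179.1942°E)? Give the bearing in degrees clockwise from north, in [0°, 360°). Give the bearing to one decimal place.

Δλ = 179.1942 − 9.7577 = 169.4365°.
θ = atan2( sin Δλ · cos φ₂ , cos φ₁ · sin φ₂ − sin φ₁ · cos φ₂ · cos Δλ )
  = atan2(0.18130, -0.89004) = 168.486° → normalised to [0°, 360°): 168.486°.

168.5°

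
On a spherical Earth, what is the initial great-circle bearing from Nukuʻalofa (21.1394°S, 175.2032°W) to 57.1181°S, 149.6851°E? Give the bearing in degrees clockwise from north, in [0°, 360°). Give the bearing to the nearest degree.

Δλ = 149.6851 − -175.2032 = 324.8883°; wrapped into (−180°, 180°]: -35.1117°.
θ = atan2( sin Δλ · cos φ₂ , cos φ₁ · sin φ₂ − sin φ₁ · cos φ₂ · cos Δλ )
  = atan2(-0.31227, -0.62311) = -153.383° → normalised to [0°, 360°): 206.617°.

207°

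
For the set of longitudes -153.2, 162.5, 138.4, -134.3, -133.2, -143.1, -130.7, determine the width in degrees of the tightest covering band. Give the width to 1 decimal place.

90.9°

Sort the longitudes: -153.2°, -143.1°, -134.3°, -133.2°, -130.7°, +138.4°, +162.5°.
Eastward gaps between consecutive values (wrapping around): 10.1°, 8.8°, 1.1°, 2.5°, 269.1°, 24.1°, 44.3°.
Largest gap = 269.1° ⇒ minimal covering band is its complement: 360° − 269.1° = 90.9°.
Band runs from +138.4° eastward to -130.7°, crossing the antimeridian.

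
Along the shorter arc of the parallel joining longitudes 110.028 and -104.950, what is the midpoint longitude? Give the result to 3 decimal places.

-177.461°

Signed shortest Δλ from +110.028° to -104.950° is +145.022°.
Midpoint longitude = +110.028° + (+145.022°)/2 = +110.028° + 72.511° = +182.539°.
Normalise into (−180°, 180°]: -177.461°.
(The naïve average (+110.028 + -104.950)/2 = 2.539° is on the wrong side of the globe.)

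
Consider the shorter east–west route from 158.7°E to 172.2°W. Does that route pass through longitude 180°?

Yes

Naïve |-172.2 − 158.7| = 330.9° > 180°, so the shorter arc goes the other way round — across 180°.
Signed shortest Δλ = ((-172.2 − 158.7 + 180) mod 360) − 180 = 29.1°.
Going east by 29.1° from +158.7° passes through 180° before reaching -172.2°.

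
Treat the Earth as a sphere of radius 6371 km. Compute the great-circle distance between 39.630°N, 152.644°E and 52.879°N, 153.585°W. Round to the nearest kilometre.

4274 km

Δλ = -153.585 − 152.644 = -306.229°; wrapped into (−180°, 180°]: 53.771°.
Δφ = 52.879 − 39.630 = 13.249°.
a = sin²(Δφ/2) + cos φ₁ · cos φ₂ · sin²(Δλ/2) = 0.108357.
c = 2·atan2(√a, √(1−a)) = 0.67086 rad → d = 6371·c ≈ 4274.07 km.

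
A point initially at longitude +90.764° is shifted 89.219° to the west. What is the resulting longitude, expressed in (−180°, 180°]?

Start at +90.764°; shift −89.219° → +1.545°.
+1.545° already lies in (−180°, 180°].

+1.545°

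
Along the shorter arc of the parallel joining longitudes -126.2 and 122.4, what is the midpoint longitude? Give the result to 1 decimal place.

+178.1°

Signed shortest Δλ from -126.2° to +122.4° is -111.4°.
Midpoint longitude = -126.2° + (-111.4°)/2 = -126.2° − 55.7° = -181.9°.
Normalise into (−180°, 180°]: +178.1°.
(The naïve average (-126.2 + +122.4)/2 = -1.9° is on the wrong side of the globe.)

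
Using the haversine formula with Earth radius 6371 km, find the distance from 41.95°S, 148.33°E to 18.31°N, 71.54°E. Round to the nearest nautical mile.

5571 nmi

Δλ = 71.54 − 148.33 = -76.79°.
Δφ = 18.31 − -41.95 = 60.26°.
a = sin²(Δφ/2) + cos φ₁ · cos φ₂ · sin²(Δλ/2) = 0.524328.
c = 2·atan2(√a, √(1−a)) = 1.61947 rad → d = 6371·c ≈ 10317.66 km ≈ 5571.09 nmi.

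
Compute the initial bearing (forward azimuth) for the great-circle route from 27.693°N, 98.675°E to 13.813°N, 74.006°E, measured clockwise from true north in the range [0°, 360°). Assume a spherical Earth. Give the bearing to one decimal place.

243.9°

Δλ = 74.006 − 98.675 = -24.669°.
θ = atan2( sin Δλ · cos φ₂ , cos φ₁ · sin φ₂ − sin φ₁ · cos φ₂ · cos Δλ )
  = atan2(-0.40531, -0.19870) = -116.116° → normalised to [0°, 360°): 243.884°.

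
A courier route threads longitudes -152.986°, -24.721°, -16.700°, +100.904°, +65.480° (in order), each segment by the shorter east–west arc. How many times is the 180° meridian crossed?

Leg 1: -152.986° → -24.721°, shortest Δλ = 128.265° (east) — does not cross 180°.
Leg 2: -24.721° → -16.700°, shortest Δλ = 8.021° (east) — does not cross 180°.
Leg 3: -16.700° → +100.904°, shortest Δλ = 117.604° (east) — does not cross 180°.
Leg 4: +100.904° → +65.480°, shortest Δλ = -35.424° (west) — does not cross 180°.
Total crossings: 0.

0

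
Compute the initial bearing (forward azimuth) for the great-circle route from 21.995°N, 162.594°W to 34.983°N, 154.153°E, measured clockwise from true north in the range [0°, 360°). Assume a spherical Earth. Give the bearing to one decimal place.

Δλ = 154.153 − -162.594 = 316.747°; wrapped into (−180°, 180°]: -43.253°.
θ = atan2( sin Δλ · cos φ₂ , cos φ₁ · sin φ₂ − sin φ₁ · cos φ₂ · cos Δλ )
  = atan2(-0.56142, 0.30811) = -61.242° → normalised to [0°, 360°): 298.758°.

298.8°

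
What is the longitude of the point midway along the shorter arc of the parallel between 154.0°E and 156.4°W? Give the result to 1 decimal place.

178.8°E

Signed shortest Δλ from +154.0° to -156.4° is +49.6°.
Midpoint longitude = +154.0° + (+49.6°)/2 = +154.0° + 24.8° = +178.8°.
(The naïve average (+154.0 + -156.4)/2 = -1.2° is on the wrong side of the globe.)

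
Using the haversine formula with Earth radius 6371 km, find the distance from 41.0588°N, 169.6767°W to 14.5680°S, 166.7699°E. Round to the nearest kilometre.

6644 km

Δλ = 166.7699 − -169.6767 = 336.4466°; wrapped into (−180°, 180°]: -23.5534°.
Δφ = -14.5680 − 41.0588 = -55.6268°.
a = sin²(Δφ/2) + cos φ₁ · cos φ₂ · sin²(Δλ/2) = 0.248110.
c = 2·atan2(√a, √(1−a)) = 1.04283 rad → d = 6371·c ≈ 6643.85 km.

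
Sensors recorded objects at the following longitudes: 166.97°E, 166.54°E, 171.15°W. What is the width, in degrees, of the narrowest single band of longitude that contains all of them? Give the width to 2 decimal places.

22.31°

Sort the longitudes: -171.15°, +166.54°, +166.97°.
Eastward gaps between consecutive values (wrapping around): 337.69°, 0.43°, 21.88°.
Largest gap = 337.69° ⇒ minimal covering band is its complement: 360° − 337.69° = 22.31°.
Band runs from +166.54° eastward to -171.15°, crossing the antimeridian.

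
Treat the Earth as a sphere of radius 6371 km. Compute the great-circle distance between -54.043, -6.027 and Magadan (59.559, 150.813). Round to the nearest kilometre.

Δλ = 150.813 − -6.027 = 156.840°.
Δφ = 59.559 − -54.043 = 113.602°.
a = sin²(Δφ/2) + cos φ₁ · cos φ₂ · sin²(Δλ/2) = 0.985697.
c = 2·atan2(√a, √(1−a)) = 2.90183 rad → d = 6371·c ≈ 18487.56 km.

18488 km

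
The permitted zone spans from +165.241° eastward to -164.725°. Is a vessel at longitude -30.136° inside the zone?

Band width going east from +165.241° to -164.725°: ((-164.725 − 165.241) mod 360) = 30.034°.
Offset of -30.136° east of the west edge: ((-30.136 − 165.241) mod 360) = 164.623°.
164.623° > 30.034° ⇒ outside.

No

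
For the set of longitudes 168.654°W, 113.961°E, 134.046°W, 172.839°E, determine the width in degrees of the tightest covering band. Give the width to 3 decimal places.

111.993°

Sort the longitudes: -168.654°, -134.046°, +113.961°, +172.839°.
Eastward gaps between consecutive values (wrapping around): 34.608°, 248.007°, 58.878°, 18.507°.
Largest gap = 248.007° ⇒ minimal covering band is its complement: 360° − 248.007° = 111.993°.
Band runs from +113.961° eastward to -134.046°, crossing the antimeridian.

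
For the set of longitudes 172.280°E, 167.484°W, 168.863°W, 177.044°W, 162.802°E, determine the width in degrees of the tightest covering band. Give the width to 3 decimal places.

Sort the longitudes: -177.044°, -168.863°, -167.484°, +162.802°, +172.280°.
Eastward gaps between consecutive values (wrapping around): 8.181°, 1.379°, 330.286°, 9.478°, 10.676°.
Largest gap = 330.286° ⇒ minimal covering band is its complement: 360° − 330.286° = 29.714°.
Band runs from +162.802° eastward to -167.484°, crossing the antimeridian.

29.714°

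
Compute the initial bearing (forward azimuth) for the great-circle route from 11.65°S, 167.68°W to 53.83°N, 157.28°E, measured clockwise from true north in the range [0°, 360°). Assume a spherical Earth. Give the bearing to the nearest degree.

339°

Δλ = 157.28 − -167.68 = 324.96°; wrapped into (−180°, 180°]: -35.04°.
θ = atan2( sin Δλ · cos φ₂ , cos φ₁ · sin φ₂ − sin φ₁ · cos φ₂ · cos Δλ )
  = atan2(-0.33885, 0.88822) = -20.882° → normalised to [0°, 360°): 339.118°.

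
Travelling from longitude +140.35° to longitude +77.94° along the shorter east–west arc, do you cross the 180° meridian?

No

Signed shortest Δλ = ((77.94 − 140.35 + 180) mod 360) − 180 = -62.41°.
Going west by 62.41° from +140.35° reaches +77.94° without touching 180°.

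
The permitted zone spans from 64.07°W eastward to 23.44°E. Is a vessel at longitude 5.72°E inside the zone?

Yes

Band width going east from -64.07° to +23.44°: ((23.44 − -64.07) mod 360) = 87.51°.
Offset of +5.72° east of the west edge: ((5.72 − -64.07) mod 360) = 69.79°.
69.79° ≤ 87.51° ⇒ inside.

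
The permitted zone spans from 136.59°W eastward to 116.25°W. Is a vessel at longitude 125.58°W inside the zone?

Band width going east from -136.59° to -116.25°: ((-116.25 − -136.59) mod 360) = 20.34°.
Offset of -125.58° east of the west edge: ((-125.58 − -136.59) mod 360) = 11.01°.
11.01° ≤ 20.34° ⇒ inside.

Yes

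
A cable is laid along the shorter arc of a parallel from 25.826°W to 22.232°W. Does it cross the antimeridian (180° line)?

Signed shortest Δλ = ((-22.232 − -25.826 + 180) mod 360) − 180 = 3.594°.
Going east by 3.594° from -25.826° reaches -22.232° without touching 180°.

No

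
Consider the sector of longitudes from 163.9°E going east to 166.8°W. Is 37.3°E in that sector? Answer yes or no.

No

Band width going east from +163.9° to -166.8°: ((-166.8 − 163.9) mod 360) = 29.3°.
Offset of +37.3° east of the west edge: ((37.3 − 163.9) mod 360) = 233.4°.
233.4° > 29.3° ⇒ outside.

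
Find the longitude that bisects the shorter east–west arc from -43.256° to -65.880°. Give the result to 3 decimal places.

-54.568°

Signed shortest Δλ from -43.256° to -65.880° is -22.624°.
Midpoint longitude = -43.256° + (-22.624°)/2 = -43.256° − 11.312° = -54.568°.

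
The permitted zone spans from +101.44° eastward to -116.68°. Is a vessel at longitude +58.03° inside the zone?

No

Band width going east from +101.44° to -116.68°: ((-116.68 − 101.44) mod 360) = 141.88°.
Offset of +58.03° east of the west edge: ((58.03 − 101.44) mod 360) = 316.59°.
316.59° > 141.88° ⇒ outside.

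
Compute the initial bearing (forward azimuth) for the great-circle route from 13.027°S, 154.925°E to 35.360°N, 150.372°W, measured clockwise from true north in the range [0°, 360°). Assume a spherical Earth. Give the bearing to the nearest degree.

Δλ = -150.372 − 154.925 = -305.297°; wrapped into (−180°, 180°]: 54.703°.
θ = atan2( sin Δλ · cos φ₂ , cos φ₁ · sin φ₂ − sin φ₁ · cos φ₂ · cos Δλ )
  = atan2(0.66561, 0.67004) = 44.810° → normalised to [0°, 360°): 44.810°.

45°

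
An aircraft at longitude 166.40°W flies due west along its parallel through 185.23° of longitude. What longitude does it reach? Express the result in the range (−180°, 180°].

8.37°E

Start at -166.40°; shift −185.23° → -351.63°.
-351.63° lies outside (−180°, 180°]; add 360° → +8.37°.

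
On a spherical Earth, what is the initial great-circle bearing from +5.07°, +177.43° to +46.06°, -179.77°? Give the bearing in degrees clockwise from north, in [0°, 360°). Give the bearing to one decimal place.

Δλ = -179.77 − 177.43 = -357.20°; wrapped into (−180°, 180°]: 2.80°.
θ = atan2( sin Δλ · cos φ₂ , cos φ₁ · sin φ₂ − sin φ₁ · cos φ₂ · cos Δλ )
  = atan2(0.03390, 0.65600) = 2.958° → normalised to [0°, 360°): 2.958°.

3.0°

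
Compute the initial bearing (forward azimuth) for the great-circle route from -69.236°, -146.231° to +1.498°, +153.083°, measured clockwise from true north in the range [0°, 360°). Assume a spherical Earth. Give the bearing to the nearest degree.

298°

Δλ = 153.083 − -146.231 = 299.314°; wrapped into (−180°, 180°]: -60.686°.
θ = atan2( sin Δλ · cos φ₂ , cos φ₁ · sin φ₂ − sin φ₁ · cos φ₂ · cos Δλ )
  = atan2(-0.87165, 0.46691) = -61.824° → normalised to [0°, 360°): 298.176°.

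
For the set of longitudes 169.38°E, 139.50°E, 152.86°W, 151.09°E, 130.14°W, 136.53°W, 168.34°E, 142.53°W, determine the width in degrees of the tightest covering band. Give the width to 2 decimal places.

90.36°

Sort the longitudes: -152.86°, -142.53°, -136.53°, -130.14°, +139.50°, +151.09°, +168.34°, +169.38°.
Eastward gaps between consecutive values (wrapping around): 10.33°, 6.00°, 6.39°, 269.64°, 11.59°, 17.25°, 1.04°, 37.76°.
Largest gap = 269.64° ⇒ minimal covering band is its complement: 360° − 269.64° = 90.36°.
Band runs from +139.50° eastward to -130.14°, crossing the antimeridian.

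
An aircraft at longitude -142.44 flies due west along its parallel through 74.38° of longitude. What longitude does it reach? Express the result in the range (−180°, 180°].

+143.18°

Start at -142.44°; shift −74.38° → -216.82°.
-216.82° lies outside (−180°, 180°]; add 360° → +143.18°.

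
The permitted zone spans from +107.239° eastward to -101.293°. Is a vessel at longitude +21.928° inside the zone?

Band width going east from +107.239° to -101.293°: ((-101.293 − 107.239) mod 360) = 151.468°.
Offset of +21.928° east of the west edge: ((21.928 − 107.239) mod 360) = 274.689°.
274.689° > 151.468° ⇒ outside.

No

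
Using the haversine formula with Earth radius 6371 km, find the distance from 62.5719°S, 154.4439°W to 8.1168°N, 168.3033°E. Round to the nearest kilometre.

Δλ = 168.3033 − -154.4439 = 322.7472°; wrapped into (−180°, 180°]: -37.2528°.
Δφ = 8.1168 − -62.5719 = 70.6887°.
a = sin²(Δφ/2) + cos φ₁ · cos φ₂ · sin²(Δλ/2) = 0.381170.
c = 2·atan2(√a, √(1−a)) = 1.33084 rad → d = 6371·c ≈ 8478.78 km.

8479 km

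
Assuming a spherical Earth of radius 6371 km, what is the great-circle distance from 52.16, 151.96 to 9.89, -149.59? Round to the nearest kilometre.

Δλ = -149.59 − 151.96 = -301.55°; wrapped into (−180°, 180°]: 58.45°.
Δφ = 9.89 − 52.16 = -42.27°.
a = sin²(Δφ/2) + cos φ₁ · cos φ₂ · sin²(Δλ/2) = 0.274071.
c = 2·atan2(√a, √(1−a)) = 1.10195 rad → d = 6371·c ≈ 7020.51 km.

7021 km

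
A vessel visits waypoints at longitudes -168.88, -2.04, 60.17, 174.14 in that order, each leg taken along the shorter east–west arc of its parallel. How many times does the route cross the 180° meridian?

Leg 1: -168.88° → -2.04°, shortest Δλ = 166.84° (east) — does not cross 180°.
Leg 2: -2.04° → +60.17°, shortest Δλ = 62.21° (east) — does not cross 180°.
Leg 3: +60.17° → +174.14°, shortest Δλ = 113.97° (east) — does not cross 180°.
Total crossings: 0.

0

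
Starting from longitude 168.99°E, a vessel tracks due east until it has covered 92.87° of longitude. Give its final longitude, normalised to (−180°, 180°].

Start at +168.99°; shift +92.87° → +261.86°.
+261.86° lies outside (−180°, 180°]; subtract 360° → -98.14°.

98.14°W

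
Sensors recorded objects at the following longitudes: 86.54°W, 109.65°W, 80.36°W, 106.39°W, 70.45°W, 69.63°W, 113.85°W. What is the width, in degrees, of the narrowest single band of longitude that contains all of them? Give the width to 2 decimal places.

Sort the longitudes: -113.85°, -109.65°, -106.39°, -86.54°, -80.36°, -70.45°, -69.63°.
Eastward gaps between consecutive values (wrapping around): 4.20°, 3.26°, 19.85°, 6.18°, 9.91°, 0.82°, 315.78°.
Largest gap = 315.78° ⇒ minimal covering band is its complement: 360° − 315.78° = 44.22°.
Band runs from -113.85° eastward to -69.63°.

44.22°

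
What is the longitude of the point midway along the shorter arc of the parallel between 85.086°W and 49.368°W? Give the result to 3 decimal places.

67.227°W

Signed shortest Δλ from -85.086° to -49.368° is +35.718°.
Midpoint longitude = -85.086° + (+35.718°)/2 = -85.086° + 17.859° = -67.227°.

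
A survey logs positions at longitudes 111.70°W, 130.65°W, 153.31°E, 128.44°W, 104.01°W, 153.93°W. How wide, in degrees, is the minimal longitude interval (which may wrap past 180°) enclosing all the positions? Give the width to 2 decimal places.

102.68°

Sort the longitudes: -153.93°, -130.65°, -128.44°, -111.70°, -104.01°, +153.31°.
Eastward gaps between consecutive values (wrapping around): 23.28°, 2.21°, 16.74°, 7.69°, 257.32°, 52.76°.
Largest gap = 257.32° ⇒ minimal covering band is its complement: 360° − 257.32° = 102.68°.
Band runs from +153.31° eastward to -104.01°, crossing the antimeridian.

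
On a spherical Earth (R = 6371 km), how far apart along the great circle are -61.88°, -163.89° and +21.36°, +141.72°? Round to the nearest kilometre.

Δλ = 141.72 − -163.89 = 305.61°; wrapped into (−180°, 180°]: -54.39°.
Δφ = 21.36 − -61.88 = 83.24°.
a = sin²(Δφ/2) + cos φ₁ · cos φ₂ · sin²(Δλ/2) = 0.532826.
c = 2·atan2(√a, √(1−a)) = 1.63650 rad → d = 6371·c ≈ 10426.11 km.

10426 km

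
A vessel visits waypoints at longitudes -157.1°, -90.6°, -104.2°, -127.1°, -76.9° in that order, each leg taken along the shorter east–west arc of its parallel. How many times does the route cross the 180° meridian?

0

Leg 1: -157.1° → -90.6°, shortest Δλ = 66.5° (east) — does not cross 180°.
Leg 2: -90.6° → -104.2°, shortest Δλ = -13.6° (west) — does not cross 180°.
Leg 3: -104.2° → -127.1°, shortest Δλ = -22.9° (west) — does not cross 180°.
Leg 4: -127.1° → -76.9°, shortest Δλ = 50.2° (east) — does not cross 180°.
Total crossings: 0.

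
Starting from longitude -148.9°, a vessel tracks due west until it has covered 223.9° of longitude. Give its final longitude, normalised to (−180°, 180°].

Start at -148.9°; shift −223.9° → -372.8°.
-372.8° lies outside (−180°, 180°]; add 360° → -12.8°.

-12.8°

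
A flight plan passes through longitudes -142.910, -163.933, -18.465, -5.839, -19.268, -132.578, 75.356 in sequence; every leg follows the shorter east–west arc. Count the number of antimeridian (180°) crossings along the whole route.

Leg 1: -142.910° → -163.933°, shortest Δλ = -21.023° (west) — does not cross 180°.
Leg 2: -163.933° → -18.465°, shortest Δλ = 145.468° (east) — does not cross 180°.
Leg 3: -18.465° → -5.839°, shortest Δλ = 12.626° (east) — does not cross 180°.
Leg 4: -5.839° → -19.268°, shortest Δλ = -13.429° (west) — does not cross 180°.
Leg 5: -19.268° → -132.578°, shortest Δλ = -113.31° (west) — does not cross 180°.
Leg 6: -132.578° → +75.356°, shortest Δλ = -152.066° (west) — crosses 180°.
Total crossings: 1.

1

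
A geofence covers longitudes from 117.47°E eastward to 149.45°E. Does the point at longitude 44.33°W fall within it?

Band width going east from +117.47° to +149.45°: ((149.45 − 117.47) mod 360) = 31.98°.
Offset of -44.33° east of the west edge: ((-44.33 − 117.47) mod 360) = 198.20°.
198.20° > 31.98° ⇒ outside.

No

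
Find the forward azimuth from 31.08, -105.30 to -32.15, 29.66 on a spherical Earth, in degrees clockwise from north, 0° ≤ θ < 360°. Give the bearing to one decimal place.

103.8°

Δλ = 29.66 − -105.30 = 134.96°.
θ = atan2( sin Δλ · cos φ₂ , cos φ₁ · sin φ₂ − sin φ₁ · cos φ₂ · cos Δλ )
  = atan2(0.59910, -0.14691) = 103.778° → normalised to [0°, 360°): 103.778°.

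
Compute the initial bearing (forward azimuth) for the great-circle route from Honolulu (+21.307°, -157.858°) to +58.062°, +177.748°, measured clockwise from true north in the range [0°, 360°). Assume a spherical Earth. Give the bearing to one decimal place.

340.5°

Δλ = 177.748 − -157.858 = 335.606°; wrapped into (−180°, 180°]: -24.394°.
θ = atan2( sin Δλ · cos φ₂ , cos φ₁ · sin φ₂ − sin φ₁ · cos φ₂ · cos Δλ )
  = atan2(-0.21848, 0.61555) = -19.542° → normalised to [0°, 360°): 340.458°.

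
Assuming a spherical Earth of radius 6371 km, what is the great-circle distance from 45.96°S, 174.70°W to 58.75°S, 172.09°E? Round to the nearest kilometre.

1675 km

Δλ = 172.09 − -174.70 = 346.79°; wrapped into (−180°, 180°]: -13.21°.
Δφ = -58.75 − -45.96 = -12.79°.
a = sin²(Δφ/2) + cos φ₁ · cos φ₂ · sin²(Δλ/2) = 0.017177.
c = 2·atan2(√a, √(1−a)) = 0.26288 rad → d = 6371·c ≈ 1674.81 km.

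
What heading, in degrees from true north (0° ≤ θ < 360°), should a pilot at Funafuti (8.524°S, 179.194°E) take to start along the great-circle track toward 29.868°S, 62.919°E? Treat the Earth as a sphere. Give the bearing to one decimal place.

234.8°

Δλ = 62.919 − 179.194 = -116.275°.
θ = atan2( sin Δλ · cos φ₂ , cos φ₁ · sin φ₂ − sin φ₁ · cos φ₂ · cos Δλ )
  = atan2(-0.77758, -0.54940) = -125.243° → normalised to [0°, 360°): 234.757°.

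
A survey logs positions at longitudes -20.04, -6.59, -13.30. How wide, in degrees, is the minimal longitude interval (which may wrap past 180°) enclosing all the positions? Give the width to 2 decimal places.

13.45°

Sort the longitudes: -20.04°, -13.30°, -6.59°.
Eastward gaps between consecutive values (wrapping around): 6.74°, 6.71°, 346.55°.
Largest gap = 346.55° ⇒ minimal covering band is its complement: 360° − 346.55° = 13.45°.
Band runs from -20.04° eastward to -6.59°.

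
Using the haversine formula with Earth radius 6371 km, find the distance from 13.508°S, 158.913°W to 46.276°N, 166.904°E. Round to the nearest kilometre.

Δλ = 166.904 − -158.913 = 325.817°; wrapped into (−180°, 180°]: -34.183°.
Δφ = 46.276 − -13.508 = 59.784°.
a = sin²(Δφ/2) + cos φ₁ · cos φ₂ · sin²(Δλ/2) = 0.306420.
c = 2·atan2(√a, √(1−a)) = 1.17325 rad → d = 6371·c ≈ 7474.75 km.

7475 km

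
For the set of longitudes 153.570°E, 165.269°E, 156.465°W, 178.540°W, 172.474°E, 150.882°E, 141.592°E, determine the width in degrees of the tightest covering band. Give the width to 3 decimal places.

61.943°

Sort the longitudes: -178.540°, -156.465°, +141.592°, +150.882°, +153.570°, +165.269°, +172.474°.
Eastward gaps between consecutive values (wrapping around): 22.075°, 298.057°, 9.290°, 2.688°, 11.699°, 7.205°, 8.986°.
Largest gap = 298.057° ⇒ minimal covering band is its complement: 360° − 298.057° = 61.943°.
Band runs from +141.592° eastward to -156.465°, crossing the antimeridian.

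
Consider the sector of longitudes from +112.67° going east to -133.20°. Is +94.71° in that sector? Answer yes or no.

Band width going east from +112.67° to -133.20°: ((-133.20 − 112.67) mod 360) = 114.13°.
Offset of +94.71° east of the west edge: ((94.71 − 112.67) mod 360) = 342.04°.
342.04° > 114.13° ⇒ outside.

No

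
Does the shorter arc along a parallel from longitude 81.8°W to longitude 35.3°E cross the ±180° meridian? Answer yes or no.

Signed shortest Δλ = ((35.3 − -81.8 + 180) mod 360) − 180 = 117.1°.
Going east by 117.1° from -81.8° reaches +35.3° without touching 180°.

No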